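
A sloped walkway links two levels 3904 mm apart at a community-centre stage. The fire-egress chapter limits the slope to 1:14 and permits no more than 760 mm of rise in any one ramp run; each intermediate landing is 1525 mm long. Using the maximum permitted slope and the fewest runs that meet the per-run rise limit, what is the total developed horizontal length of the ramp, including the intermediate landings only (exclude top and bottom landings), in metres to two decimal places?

⌈3904/760⌉ = 6 ramp runs. That means 5 intermediate landings.
Horizontal run for 3904 mm of rise at 1:14 is 3904 × 14 = 54656 mm.
5 intermediate landings contribute 5 × 1525 = 7625 mm.
Total developed length = 54656 + 7625 = 62281 mm.
= 62.28 m.

62.28 m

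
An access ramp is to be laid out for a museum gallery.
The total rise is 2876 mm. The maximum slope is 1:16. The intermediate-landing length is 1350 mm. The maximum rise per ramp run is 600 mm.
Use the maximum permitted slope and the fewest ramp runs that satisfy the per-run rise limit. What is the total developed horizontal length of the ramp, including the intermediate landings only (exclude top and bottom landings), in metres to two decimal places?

At most 600 each: 2876/600 = 4.79, giving 5 ramp runs. That means 4 intermediate landings.
Horizontal run for 2876 mm of rise at 1:16 is 2876 × 16 = 46016 mm.
Intermediate landings: 4 × 1350 = 5400 mm.
Total developed length = 46016 + 5400 = 51416 mm.
= 51.42 m.

51.42 m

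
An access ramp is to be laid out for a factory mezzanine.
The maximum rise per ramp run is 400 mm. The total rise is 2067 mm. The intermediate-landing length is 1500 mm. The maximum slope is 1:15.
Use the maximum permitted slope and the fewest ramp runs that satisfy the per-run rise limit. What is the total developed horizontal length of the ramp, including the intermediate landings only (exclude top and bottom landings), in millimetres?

2067 / 400 = 5.17, so 6 ramp runs are needed. That means 5 intermediate landings.
Ramp run (horizontal) at 1:15: 2067 × 15 = 31005 mm.
5 intermediate landings contribute 5 × 1500 = 7500 mm.
Developed length = 31005 + 7500 = 38505 mm.

38505 mm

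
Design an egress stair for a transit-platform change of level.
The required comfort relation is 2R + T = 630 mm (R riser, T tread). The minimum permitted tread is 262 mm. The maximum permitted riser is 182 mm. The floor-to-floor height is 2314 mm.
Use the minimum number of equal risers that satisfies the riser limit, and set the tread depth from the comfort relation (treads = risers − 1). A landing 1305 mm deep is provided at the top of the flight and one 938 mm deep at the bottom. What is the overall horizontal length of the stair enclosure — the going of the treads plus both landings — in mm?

5531 mm

At most 182 each: 2314/182 = 12.71, giving 13 risers.
Riser R = 2314 / 13 = 178 mm, within the 182 mm limit.
Tread T = 630 − 2 × 178 = 274 mm (≥ 262 mm).
Going = (13 − 1) × 274 = 3288 mm.
Add landings: 3288 + 1305 + 938 = 5531 mm.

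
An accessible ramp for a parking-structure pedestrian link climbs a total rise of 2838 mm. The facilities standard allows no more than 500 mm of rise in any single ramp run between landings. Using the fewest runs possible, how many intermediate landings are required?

5 intermediate landings

2838 / 500 = 5.68, so 6 ramp runs are needed.
6 runs are separated by 5 intermediate landings.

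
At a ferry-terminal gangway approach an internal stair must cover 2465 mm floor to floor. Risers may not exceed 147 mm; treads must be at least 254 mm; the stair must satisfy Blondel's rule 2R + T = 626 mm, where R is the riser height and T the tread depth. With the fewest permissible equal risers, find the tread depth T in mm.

336 mm

2465 / 147 = 16.769 → round up to 17 risers.
Riser R = 2465 / 17 = 145 mm, within the 147 mm limit.
T = 626 − 2·145 = 336 mm, which satisfies the 254 mm minimum.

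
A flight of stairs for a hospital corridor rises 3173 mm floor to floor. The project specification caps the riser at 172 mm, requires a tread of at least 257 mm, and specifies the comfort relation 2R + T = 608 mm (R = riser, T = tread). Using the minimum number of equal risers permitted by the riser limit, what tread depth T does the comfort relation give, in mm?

274 mm

⌈3173/172⌉ = 19 risers.
Riser R = 3173 / 19 = 167 mm, within the 172 mm limit.
Tread T = 608 − 2 × 167 = 274 mm (≥ 257 mm).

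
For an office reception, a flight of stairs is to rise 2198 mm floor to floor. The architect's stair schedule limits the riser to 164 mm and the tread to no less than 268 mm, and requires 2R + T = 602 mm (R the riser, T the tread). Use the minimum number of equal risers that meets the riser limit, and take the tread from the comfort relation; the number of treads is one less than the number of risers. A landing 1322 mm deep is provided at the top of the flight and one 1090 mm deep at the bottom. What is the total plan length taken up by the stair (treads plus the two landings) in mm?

6156 mm

⌈2198/164⌉ = 14 risers.
Each riser is 2198/14 = 157 mm (≤ 164 mm).
T = 602 − 2·157 = 288 mm, which satisfies the 268 mm minimum.
14 risers give 13 treads; going = 13 × 288 = 3744 mm.
Enclosure = 3744 + 1322 + 1090 = 6156 mm.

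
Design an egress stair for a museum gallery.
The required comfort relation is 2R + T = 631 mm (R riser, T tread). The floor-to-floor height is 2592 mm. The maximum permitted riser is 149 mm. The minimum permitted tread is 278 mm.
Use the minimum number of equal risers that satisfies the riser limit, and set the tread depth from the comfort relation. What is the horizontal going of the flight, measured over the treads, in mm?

5831 mm

⌈2592/149⌉ = 18 risers.
Each riser is 2592/18 = 144 mm (≤ 149 mm).
Tread T = 631 − 2 × 144 = 343 mm (≥ 278 mm).
18 risers give 17 treads; going = 17 × 343 = 5831 mm.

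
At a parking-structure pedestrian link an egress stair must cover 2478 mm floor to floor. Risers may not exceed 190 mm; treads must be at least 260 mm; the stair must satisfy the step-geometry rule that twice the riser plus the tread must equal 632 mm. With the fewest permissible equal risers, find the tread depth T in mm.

278 mm

2478 / 190 = 13.04, so 14 risers are needed.
Each riser is 2478/14 = 177 mm (≤ 190 mm).
T = 632 − 2·177 = 278 mm, which satisfies the 260 mm minimum.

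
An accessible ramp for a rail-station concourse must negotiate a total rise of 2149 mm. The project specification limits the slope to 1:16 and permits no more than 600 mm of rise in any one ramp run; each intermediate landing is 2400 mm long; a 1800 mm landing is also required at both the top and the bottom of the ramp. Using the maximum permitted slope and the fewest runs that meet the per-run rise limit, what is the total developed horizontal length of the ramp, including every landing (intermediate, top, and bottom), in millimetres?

45184 mm

2149 / 600 = 3.58, so 4 ramp runs are needed. That means 3 intermediate landings.
Ramp run (horizontal) at 1:16: 2149 × 16 = 34384 mm.
3 intermediate landings contribute 3 × 2400 = 7200 mm.
Top and bottom landings: 2 × 1800 = 3600 mm.
Total = 34384 + 7200 + 3600 = 45184 mm.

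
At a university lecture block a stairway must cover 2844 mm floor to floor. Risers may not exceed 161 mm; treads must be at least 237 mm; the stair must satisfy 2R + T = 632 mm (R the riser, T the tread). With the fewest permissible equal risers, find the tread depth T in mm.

316 mm

⌈2844/161⌉ = 18 risers.
Riser R = 2844 / 18 = 158 mm, within the 161 mm limit.
From 2R + T = 632: T = 632 − 316 = 316 mm.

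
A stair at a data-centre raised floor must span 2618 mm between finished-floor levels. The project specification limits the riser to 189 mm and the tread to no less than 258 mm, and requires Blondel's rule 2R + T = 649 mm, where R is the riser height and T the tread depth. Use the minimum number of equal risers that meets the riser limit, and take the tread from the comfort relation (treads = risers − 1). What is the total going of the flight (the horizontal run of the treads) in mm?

2618 / 189 = 13.852 → round up to 14 risers.
Each riser is 2618/14 = 187 mm (≤ 189 mm).
T = 649 − 2·187 = 275 mm, which satisfies the 258 mm minimum.
Treads = 14 − 1 = 13; going = 13 × 275 = 3575 mm.

3575 mm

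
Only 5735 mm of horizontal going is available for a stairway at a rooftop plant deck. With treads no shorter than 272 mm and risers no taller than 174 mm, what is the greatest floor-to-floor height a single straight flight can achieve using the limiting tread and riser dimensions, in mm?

Treads that fit: ⌊5735 / 272⌋ = 21.
Risers = treads + 1 = 22.
Maximum height = 22 × 174 = 3828 mm.

3828 mm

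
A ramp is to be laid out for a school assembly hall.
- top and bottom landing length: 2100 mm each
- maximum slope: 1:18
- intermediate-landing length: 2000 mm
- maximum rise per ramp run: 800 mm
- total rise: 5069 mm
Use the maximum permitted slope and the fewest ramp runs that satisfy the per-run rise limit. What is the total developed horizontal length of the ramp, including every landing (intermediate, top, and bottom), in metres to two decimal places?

107.44 m

5069 / 800 = 6.336 → round up to 7 ramp runs. That means 6 intermediate landings.
Ramp run (horizontal) at 1:18: 5069 × 18 = 91242 mm.
Intermediate landings: 6 × 2000 = 12000 mm.
Top and bottom landings: 2 × 2100 = 4200 mm.
Total = 91242 + 12000 + 4200 = 107442 mm.
= 107.44 m.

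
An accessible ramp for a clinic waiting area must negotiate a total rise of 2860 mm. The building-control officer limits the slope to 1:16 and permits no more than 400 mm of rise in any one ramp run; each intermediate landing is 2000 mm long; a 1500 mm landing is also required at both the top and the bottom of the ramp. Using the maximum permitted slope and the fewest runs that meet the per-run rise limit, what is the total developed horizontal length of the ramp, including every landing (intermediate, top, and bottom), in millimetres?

62760 mm

2860 / 400 = 7.15, so 8 ramp runs are needed. That means 7 intermediate landings.
Horizontal run for 2860 mm of rise at 1:16 is 2860 × 16 = 45760 mm.
Intermediate landings: 7 × 2000 = 14000 mm.
Top and bottom landings: 2 × 1500 = 3000 mm.
Total = 45760 + 14000 + 3000 = 62760 mm.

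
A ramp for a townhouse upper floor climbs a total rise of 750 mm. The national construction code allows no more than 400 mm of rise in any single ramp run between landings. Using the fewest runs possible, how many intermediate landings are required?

1 intermediate landings

At most 400 each: 750/400 = 1.88, giving 2 ramp runs.
2 runs are separated by 1 intermediate landings.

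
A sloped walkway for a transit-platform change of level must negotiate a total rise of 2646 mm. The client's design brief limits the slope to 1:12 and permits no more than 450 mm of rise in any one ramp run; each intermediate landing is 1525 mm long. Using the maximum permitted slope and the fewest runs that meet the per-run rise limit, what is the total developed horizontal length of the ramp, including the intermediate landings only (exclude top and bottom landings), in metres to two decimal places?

39.38 m

At most 450 each: 2646/450 = 5.88, giving 6 ramp runs. That means 5 intermediate landings.
Horizontal run for 2646 mm of rise at 1:12 is 2646 × 12 = 31752 mm.
Intermediate landings: 5 × 1525 = 7625 mm.
Total developed length = 31752 + 7625 = 39377 mm.
= 39.38 m.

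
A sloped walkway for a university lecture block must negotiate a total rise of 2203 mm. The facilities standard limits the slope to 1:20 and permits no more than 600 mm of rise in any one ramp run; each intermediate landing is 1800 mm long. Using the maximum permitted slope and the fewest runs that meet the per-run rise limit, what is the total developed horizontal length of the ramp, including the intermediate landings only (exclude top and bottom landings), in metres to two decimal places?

49.46 m

⌈2203/600⌉ = 4 ramp runs. That means 3 intermediate landings.
Ramp run (horizontal) at 1:20: 2203 × 20 = 44060 mm.
Intermediate landings: 3 × 1800 = 5400 mm.
Total developed length = 44060 + 5400 = 49460 mm.
= 49.46 m.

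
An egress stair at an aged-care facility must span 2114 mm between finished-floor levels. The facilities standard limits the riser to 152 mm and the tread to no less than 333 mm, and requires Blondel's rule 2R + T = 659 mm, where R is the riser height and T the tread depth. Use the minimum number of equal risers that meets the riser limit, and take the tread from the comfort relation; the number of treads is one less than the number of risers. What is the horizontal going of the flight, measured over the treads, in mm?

⌈2114/152⌉ = 14 risers.
R = 2114 ÷ 14 = 151 mm.
T = 659 − 2·151 = 357 mm, which satisfies the 333 mm minimum.
Going = (14 − 1) × 357 = 4641 mm.

4641 mm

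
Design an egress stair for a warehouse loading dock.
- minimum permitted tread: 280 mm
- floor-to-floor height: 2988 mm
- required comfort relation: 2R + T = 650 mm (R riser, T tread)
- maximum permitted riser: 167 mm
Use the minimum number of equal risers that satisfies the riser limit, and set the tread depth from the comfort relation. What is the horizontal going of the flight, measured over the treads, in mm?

2988 / 167 = 17.892 → round up to 18 risers.
Riser R = 2988 / 18 = 166 mm, within the 167 mm limit.
From 2R + T = 650: T = 650 − 332 = 318 mm.
Going = (18 − 1) × 318 = 5406 mm.

5406 mm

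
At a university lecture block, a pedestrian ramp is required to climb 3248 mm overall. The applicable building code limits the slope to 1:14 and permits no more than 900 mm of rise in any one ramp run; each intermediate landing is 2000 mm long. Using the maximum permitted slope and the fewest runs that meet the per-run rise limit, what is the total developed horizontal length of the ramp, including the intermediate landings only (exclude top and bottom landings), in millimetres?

51472 mm

3248 / 900 = 3.609 → round up to 4 ramp runs. That means 3 intermediate landings.
Horizontal run for 3248 mm of rise at 1:14 is 3248 × 14 = 45472 mm.
3 intermediate landings contribute 3 × 2000 = 6000 mm.
Total developed length = 45472 + 6000 = 51472 mm.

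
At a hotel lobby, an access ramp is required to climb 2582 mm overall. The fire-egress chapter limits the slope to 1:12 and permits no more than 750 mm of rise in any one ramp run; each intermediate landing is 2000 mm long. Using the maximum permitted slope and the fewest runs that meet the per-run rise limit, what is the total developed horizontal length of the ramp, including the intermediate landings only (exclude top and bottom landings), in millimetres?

36984 mm

At most 750 each: 2582/750 = 3.44, giving 4 ramp runs. That means 3 intermediate landings.
Ramp run (horizontal) at 1:12: 2582 × 12 = 30984 mm.
3 intermediate landings contribute 3 × 2000 = 6000 mm.
Total developed length = 30984 + 6000 = 36984 mm.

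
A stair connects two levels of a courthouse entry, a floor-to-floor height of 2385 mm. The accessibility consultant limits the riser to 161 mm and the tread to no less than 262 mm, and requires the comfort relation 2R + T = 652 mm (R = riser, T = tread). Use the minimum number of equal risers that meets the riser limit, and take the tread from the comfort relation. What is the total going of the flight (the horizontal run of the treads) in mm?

2385 / 161 = 14.81, so 15 risers are needed.
Riser R = 2385 / 15 = 159 mm, within the 161 mm limit.
T = 652 − 2·159 = 334 mm, which satisfies the 262 mm minimum.
Treads = 15 − 1 = 14; going = 14 × 334 = 4676 mm.

4676 mm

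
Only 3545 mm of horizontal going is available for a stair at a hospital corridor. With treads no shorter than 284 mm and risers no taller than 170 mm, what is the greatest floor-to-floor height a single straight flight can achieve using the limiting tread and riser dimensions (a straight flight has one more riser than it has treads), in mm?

2210 mm

3545 / 284 = 12.48, so 12 treads fit.
Risers = treads + 1 = 13.
Maximum height = 13 × 170 = 2210 mm.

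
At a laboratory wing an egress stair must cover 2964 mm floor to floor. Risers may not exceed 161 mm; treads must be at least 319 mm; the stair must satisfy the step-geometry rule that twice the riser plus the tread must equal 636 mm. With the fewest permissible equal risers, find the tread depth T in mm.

324 mm

⌈2964/161⌉ = 19 risers.
Riser R = 2964 / 19 = 156 mm, within the 161 mm limit.
T = 636 − 2·156 = 324 mm, which satisfies the 319 mm minimum.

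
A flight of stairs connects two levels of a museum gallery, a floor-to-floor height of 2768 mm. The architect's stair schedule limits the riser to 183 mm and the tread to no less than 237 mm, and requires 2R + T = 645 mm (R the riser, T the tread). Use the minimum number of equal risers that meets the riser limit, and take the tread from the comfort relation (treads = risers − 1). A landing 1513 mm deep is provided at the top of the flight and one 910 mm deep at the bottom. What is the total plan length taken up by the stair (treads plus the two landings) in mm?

2768 / 183 = 15.13, so 16 risers are needed.
R = 2768 ÷ 16 = 173 mm.
Tread T = 645 − 2 × 173 = 299 mm (≥ 237 mm).
16 risers give 15 treads; going = 15 × 299 = 4485 mm.
Enclosure = 4485 + 1513 + 910 = 6908 mm.

6908 mm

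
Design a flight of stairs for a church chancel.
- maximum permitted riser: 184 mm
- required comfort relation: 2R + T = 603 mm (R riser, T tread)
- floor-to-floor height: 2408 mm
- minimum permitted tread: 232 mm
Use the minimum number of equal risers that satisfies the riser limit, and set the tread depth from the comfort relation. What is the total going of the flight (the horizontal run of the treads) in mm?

3367 mm

2408 / 184 = 13.09, so 14 risers are needed.
Each riser is 2408/14 = 172 mm (≤ 184 mm).
From 2R + T = 603: T = 603 − 344 = 259 mm.
Going = (14 − 1) × 259 = 3367 mm.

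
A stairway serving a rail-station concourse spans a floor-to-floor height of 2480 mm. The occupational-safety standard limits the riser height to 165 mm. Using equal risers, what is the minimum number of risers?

⌈2480/165⌉ = 16 risers.

16 risers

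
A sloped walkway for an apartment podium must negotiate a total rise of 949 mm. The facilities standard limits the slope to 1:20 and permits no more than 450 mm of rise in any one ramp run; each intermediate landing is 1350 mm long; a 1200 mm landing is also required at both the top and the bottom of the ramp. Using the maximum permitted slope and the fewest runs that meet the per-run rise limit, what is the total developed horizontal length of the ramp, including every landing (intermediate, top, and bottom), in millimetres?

24080 mm

At most 450 each: 949/450 = 2.11, giving 3 ramp runs. That means 2 intermediate landings.
Ramp run (horizontal) at 1:20: 949 × 20 = 18980 mm.
Intermediate landings: 2 × 1350 = 2700 mm.
Top and bottom landings: 2 × 1200 = 2400 mm.
Total = 18980 + 2700 + 2400 = 24080 mm.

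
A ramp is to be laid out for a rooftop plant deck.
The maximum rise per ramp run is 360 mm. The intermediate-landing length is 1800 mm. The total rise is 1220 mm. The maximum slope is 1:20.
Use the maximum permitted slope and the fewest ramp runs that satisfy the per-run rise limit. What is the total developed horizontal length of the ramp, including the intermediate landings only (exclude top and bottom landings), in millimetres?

⌈1220/360⌉ = 4 ramp runs. That means 3 intermediate landings.
Horizontal run for 1220 mm of rise at 1:20 is 1220 × 20 = 24400 mm.
3 intermediate landings contribute 3 × 1800 = 5400 mm.
Developed length = 24400 + 5400 = 29800 mm.

29800 mm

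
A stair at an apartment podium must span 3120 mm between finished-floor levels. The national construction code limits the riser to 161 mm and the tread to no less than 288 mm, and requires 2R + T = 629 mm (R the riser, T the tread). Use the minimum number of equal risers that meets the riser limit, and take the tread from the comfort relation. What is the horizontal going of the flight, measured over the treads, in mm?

At most 161 each: 3120/161 = 19.38, giving 20 risers.
Riser R = 3120 / 20 = 156 mm, within the 161 mm limit.
From 2R + T = 629: T = 629 − 312 = 317 mm.
Treads = 20 − 1 = 19; going = 19 × 317 = 6023 mm.

6023 mm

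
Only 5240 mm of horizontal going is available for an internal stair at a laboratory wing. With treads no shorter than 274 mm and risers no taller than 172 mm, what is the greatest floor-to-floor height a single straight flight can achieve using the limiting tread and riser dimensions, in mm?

5240 / 274 = 19.12, so 19 treads fit.
Risers = treads + 1 = 20.
Maximum height = 20 × 172 = 3440 mm.

3440 mm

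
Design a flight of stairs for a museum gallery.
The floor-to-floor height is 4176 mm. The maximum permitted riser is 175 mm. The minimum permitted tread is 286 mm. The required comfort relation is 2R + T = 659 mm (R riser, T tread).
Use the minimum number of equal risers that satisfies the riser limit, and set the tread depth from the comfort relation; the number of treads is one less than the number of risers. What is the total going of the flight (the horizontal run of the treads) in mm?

At most 175 each: 4176/175 = 23.86, giving 24 risers.
R = 4176 ÷ 24 = 174 mm.
T = 659 − 2·174 = 311 mm, which satisfies the 286 mm minimum.
Treads = 24 − 1 = 23; going = 23 × 311 = 7153 mm.

7153 mm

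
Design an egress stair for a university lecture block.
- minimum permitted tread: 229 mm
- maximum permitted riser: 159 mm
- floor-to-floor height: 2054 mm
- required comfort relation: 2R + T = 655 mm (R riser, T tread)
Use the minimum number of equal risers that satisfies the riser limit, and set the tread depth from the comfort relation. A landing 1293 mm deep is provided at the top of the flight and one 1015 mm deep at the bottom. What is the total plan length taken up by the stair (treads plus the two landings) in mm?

At most 159 each: 2054/159 = 12.92, giving 13 risers.
Each riser is 2054/13 = 158 mm (≤ 159 mm).
T = 655 − 2·158 = 339 mm, which satisfies the 229 mm minimum.
Treads = 13 − 1 = 12; going = 12 × 339 = 4068 mm.
Enclosure = 4068 + 1293 + 1015 = 6376 mm.

6376 mm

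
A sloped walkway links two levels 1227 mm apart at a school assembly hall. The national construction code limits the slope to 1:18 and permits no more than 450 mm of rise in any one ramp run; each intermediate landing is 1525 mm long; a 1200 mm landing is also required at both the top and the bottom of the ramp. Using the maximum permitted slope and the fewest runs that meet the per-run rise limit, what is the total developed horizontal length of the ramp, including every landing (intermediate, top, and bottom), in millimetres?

1227 / 450 = 2.727 → round up to 3 ramp runs. That means 2 intermediate landings.
Horizontal run for 1227 mm of rise at 1:18 is 1227 × 18 = 22086 mm.
2 intermediate landings contribute 2 × 1525 = 3050 mm.
Top and bottom landings: 2 × 1200 = 2400 mm.
Total = 22086 + 3050 + 2400 = 27536 mm.

27536 mm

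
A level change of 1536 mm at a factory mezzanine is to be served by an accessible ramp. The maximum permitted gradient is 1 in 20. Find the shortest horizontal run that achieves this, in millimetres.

At 1:20 the run is 20 × 1536 = 30720 mm.

30720 mm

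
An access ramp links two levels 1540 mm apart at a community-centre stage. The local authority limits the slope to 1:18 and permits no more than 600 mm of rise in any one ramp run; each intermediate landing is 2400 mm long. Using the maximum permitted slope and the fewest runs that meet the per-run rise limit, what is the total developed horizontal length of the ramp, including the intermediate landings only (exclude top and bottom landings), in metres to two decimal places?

1540 / 600 = 2.57, so 3 ramp runs are needed. That means 2 intermediate landings.
Horizontal run for 1540 mm of rise at 1:18 is 1540 × 18 = 27720 mm.
2 intermediate landings contribute 2 × 2400 = 4800 mm.
Developed length = 27720 + 4800 = 32520 mm.
= 32.52 m.

32.52 m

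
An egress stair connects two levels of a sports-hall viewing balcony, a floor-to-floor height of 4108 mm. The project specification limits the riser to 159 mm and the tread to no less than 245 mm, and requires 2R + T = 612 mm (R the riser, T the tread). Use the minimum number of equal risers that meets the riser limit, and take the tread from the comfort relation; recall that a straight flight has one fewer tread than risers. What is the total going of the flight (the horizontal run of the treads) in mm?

4108 / 159 = 25.84, so 26 risers are needed.
Riser R = 4108 / 26 = 158 mm, within the 159 mm limit.
T = 612 − 2·158 = 296 mm, which satisfies the 245 mm minimum.
Treads = 26 − 1 = 25; going = 25 × 296 = 7400 mm.

7400 mm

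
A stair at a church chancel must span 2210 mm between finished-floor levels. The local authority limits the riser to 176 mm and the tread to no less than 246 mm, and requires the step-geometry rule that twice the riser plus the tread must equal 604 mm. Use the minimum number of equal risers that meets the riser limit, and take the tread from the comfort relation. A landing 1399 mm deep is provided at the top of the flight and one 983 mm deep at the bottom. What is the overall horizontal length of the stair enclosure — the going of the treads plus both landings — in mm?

2210 / 176 = 12.56, so 13 risers are needed.
Riser R = 2210 / 13 = 170 mm, within the 176 mm limit.
T = 604 − 2·170 = 264 mm, which satisfies the 246 mm minimum.
Treads = 13 − 1 = 12; going = 12 × 264 = 3168 mm.
Add landings: 3168 + 1399 + 983 = 5550 mm.

5550 mm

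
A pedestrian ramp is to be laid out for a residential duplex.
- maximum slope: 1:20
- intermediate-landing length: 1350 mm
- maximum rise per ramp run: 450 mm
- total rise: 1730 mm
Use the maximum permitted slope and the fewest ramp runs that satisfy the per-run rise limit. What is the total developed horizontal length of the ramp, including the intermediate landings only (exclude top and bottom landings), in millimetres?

38650 mm

At most 450 each: 1730/450 = 3.84, giving 4 ramp runs. That means 3 intermediate landings.
Ramp run (horizontal) at 1:20: 1730 × 20 = 34600 mm.
Intermediate landings: 3 × 1350 = 4050 mm.
Total developed length = 34600 + 4050 = 38650 mm.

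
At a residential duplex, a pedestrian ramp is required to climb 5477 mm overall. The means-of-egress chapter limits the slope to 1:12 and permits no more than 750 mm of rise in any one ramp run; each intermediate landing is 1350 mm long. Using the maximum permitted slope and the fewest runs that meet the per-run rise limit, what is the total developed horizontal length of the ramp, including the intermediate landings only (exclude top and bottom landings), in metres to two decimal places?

5477 / 750 = 7.303 → round up to 8 ramp runs. That means 7 intermediate landings.
Horizontal run for 5477 mm of rise at 1:12 is 5477 × 12 = 65724 mm.
Intermediate landings: 7 × 1350 = 9450 mm.
Total developed length = 65724 + 9450 = 75174 mm.
= 75.17 m.

75.17 m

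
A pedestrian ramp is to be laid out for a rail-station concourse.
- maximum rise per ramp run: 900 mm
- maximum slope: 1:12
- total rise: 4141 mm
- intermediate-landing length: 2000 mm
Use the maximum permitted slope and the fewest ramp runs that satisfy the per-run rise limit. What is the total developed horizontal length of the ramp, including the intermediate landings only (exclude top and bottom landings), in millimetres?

57692 mm

At most 900 each: 4141/900 = 4.60, giving 5 ramp runs. That means 4 intermediate landings.
Ramp run (horizontal) at 1:12: 4141 × 12 = 49692 mm.
4 intermediate landings contribute 4 × 2000 = 8000 mm.
Total developed length = 49692 + 8000 = 57692 mm.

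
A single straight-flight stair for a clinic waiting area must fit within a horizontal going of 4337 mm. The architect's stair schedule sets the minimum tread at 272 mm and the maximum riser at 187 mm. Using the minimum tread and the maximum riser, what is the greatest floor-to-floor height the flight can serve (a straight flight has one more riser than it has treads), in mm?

4337 / 272 = 15.94, so 15 treads fit.
Risers = treads + 1 = 16.
Maximum height = 16 × 187 = 2992 mm.

2992 mm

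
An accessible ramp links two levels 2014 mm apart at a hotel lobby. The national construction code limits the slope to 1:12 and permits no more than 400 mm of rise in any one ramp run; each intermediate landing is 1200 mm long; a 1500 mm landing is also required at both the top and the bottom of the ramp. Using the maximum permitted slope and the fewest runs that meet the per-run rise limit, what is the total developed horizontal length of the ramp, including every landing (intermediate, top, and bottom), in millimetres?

2014 / 400 = 5.035 → round up to 6 ramp runs. That means 5 intermediate landings.
Ramp run (horizontal) at 1:12: 2014 × 12 = 24168 mm.
5 intermediate landings contribute 5 × 1200 = 6000 mm.
Top and bottom landings: 2 × 1500 = 3000 mm.
Total = 24168 + 6000 + 3000 = 33168 mm.

33168 mm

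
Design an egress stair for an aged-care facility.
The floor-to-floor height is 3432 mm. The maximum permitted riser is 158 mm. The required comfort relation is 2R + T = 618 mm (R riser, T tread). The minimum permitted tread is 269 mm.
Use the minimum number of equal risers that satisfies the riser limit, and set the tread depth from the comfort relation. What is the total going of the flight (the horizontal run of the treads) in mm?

⌈3432/158⌉ = 22 risers.
Riser R = 3432 / 22 = 156 mm, within the 158 mm limit.
From 2R + T = 618: T = 618 − 312 = 306 mm.
Treads = 22 − 1 = 21; going = 21 × 306 = 6426 mm.

6426 mm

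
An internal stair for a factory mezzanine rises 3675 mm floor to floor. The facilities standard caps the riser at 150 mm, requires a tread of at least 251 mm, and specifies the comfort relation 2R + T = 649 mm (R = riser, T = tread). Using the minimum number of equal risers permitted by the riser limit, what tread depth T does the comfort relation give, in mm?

⌈3675/150⌉ = 25 risers.
Each riser is 3675/25 = 147 mm (≤ 150 mm).
T = 649 − 2·147 = 355 mm, which satisfies the 251 mm minimum.

355 mm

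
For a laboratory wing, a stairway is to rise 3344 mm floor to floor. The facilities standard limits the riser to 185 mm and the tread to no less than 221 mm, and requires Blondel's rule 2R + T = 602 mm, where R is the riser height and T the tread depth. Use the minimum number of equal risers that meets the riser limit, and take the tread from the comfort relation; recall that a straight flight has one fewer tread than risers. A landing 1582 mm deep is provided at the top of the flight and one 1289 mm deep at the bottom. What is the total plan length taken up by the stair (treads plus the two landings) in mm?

3344 / 185 = 18.076 → round up to 19 risers.
Riser R = 3344 / 19 = 176 mm, within the 185 mm limit.
Tread T = 602 − 2 × 176 = 250 mm (≥ 221 mm).
19 risers give 18 treads; going = 18 × 250 = 4500 mm.
Add landings: 4500 + 1582 + 1289 = 7371 mm.

7371 mm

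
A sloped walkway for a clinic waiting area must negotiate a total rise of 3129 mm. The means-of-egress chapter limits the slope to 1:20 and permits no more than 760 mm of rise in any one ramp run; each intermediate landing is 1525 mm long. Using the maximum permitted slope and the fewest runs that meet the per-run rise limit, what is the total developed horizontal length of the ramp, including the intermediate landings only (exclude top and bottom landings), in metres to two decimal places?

68.68 m

3129 / 760 = 4.117 → round up to 5 ramp runs. That means 4 intermediate landings.
Ramp run (horizontal) at 1:20: 3129 × 20 = 62580 mm.
4 intermediate landings contribute 4 × 1525 = 6100 mm.
Developed length = 62580 + 6100 = 68680 mm.
= 68.68 m.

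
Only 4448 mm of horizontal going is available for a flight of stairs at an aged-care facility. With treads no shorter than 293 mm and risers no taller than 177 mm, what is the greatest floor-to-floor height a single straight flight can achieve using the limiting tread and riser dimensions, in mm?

4448 / 293 = 15.18, so 15 treads fit.
Risers = treads + 1 = 16.
Maximum height = 16 × 177 = 2832 mm.

2832 mm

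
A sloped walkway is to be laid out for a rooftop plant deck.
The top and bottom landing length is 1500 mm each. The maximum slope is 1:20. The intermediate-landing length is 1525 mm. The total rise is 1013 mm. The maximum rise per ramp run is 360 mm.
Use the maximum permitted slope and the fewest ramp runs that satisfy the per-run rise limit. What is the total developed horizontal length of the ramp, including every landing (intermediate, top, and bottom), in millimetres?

⌈1013/360⌉ = 3 ramp runs. That means 2 intermediate landings.
Horizontal run for 1013 mm of rise at 1:20 is 1013 × 20 = 20260 mm.
2 intermediate landings contribute 2 × 1525 = 3050 mm.
Top and bottom landings: 2 × 1500 = 3000 mm.
Total = 20260 + 3050 + 3000 = 26310 mm.

26310 mm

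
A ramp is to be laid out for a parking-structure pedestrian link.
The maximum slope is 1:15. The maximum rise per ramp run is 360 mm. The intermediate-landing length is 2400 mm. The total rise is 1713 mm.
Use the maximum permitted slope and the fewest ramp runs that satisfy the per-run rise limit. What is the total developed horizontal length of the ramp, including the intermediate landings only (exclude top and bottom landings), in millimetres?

35295 mm

1713 / 360 = 4.76, so 5 ramp runs are needed. That means 4 intermediate landings.
Ramp run (horizontal) at 1:15: 1713 × 15 = 25695 mm.
4 intermediate landings contribute 4 × 2400 = 9600 mm.
Developed length = 25695 + 9600 = 35295 mm.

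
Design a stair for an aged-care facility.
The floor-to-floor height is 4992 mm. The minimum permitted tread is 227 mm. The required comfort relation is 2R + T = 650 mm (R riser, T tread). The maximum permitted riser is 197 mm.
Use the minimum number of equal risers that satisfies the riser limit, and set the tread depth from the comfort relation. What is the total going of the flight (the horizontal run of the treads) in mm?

6650 mm

4992 / 197 = 25.340 → round up to 26 risers.
R = 4992 ÷ 26 = 192 mm.
T = 650 − 2·192 = 266 mm, which satisfies the 227 mm minimum.
26 risers give 25 treads; going = 25 × 266 = 6650 mm.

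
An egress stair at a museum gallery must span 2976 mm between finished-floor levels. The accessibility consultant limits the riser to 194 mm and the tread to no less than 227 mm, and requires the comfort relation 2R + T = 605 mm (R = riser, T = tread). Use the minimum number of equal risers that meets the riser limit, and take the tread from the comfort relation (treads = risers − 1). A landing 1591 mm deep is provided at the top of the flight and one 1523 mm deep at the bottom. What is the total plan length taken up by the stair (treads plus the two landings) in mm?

2976 / 194 = 15.340 → round up to 16 risers.
Riser R = 2976 / 16 = 186 mm, within the 194 mm limit.
From 2R + T = 605: T = 605 − 372 = 233 mm.
Treads = 16 − 1 = 15; going = 15 × 233 = 3495 mm.
Enclosure = 3495 + 1591 + 1523 = 6609 mm.

6609 mm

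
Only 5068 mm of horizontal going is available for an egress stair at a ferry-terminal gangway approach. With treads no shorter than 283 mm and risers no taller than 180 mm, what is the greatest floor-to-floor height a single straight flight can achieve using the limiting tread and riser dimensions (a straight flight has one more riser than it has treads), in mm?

5068 / 283 = 17.91, so 17 treads fit.
Risers = treads + 1 = 18.
Maximum height = 18 × 180 = 3240 mm.

3240 mm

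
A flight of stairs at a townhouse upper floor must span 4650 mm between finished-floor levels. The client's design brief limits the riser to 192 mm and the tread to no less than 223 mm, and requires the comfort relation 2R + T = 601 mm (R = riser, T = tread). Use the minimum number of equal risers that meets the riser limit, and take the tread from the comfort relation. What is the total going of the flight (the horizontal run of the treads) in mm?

⌈4650/192⌉ = 25 risers.
Riser R = 4650 / 25 = 186 mm, within the 192 mm limit.
From 2R + T = 601: T = 601 − 372 = 229 mm.
25 risers give 24 treads; going = 24 × 229 = 5496 mm.

5496 mm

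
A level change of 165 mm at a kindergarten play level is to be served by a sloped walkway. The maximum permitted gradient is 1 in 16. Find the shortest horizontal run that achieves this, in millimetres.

Run = rise × 16 = 165 × 16 = 2640 mm.

2640 mm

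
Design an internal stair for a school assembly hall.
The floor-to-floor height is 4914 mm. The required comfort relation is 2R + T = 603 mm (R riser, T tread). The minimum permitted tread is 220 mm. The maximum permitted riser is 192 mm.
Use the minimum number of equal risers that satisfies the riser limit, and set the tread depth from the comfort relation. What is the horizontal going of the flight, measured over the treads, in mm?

4914 / 192 = 25.59, so 26 risers are needed.
Riser R = 4914 / 26 = 189 mm, within the 192 mm limit.
T = 603 − 2·189 = 225 mm, which satisfies the 220 mm minimum.
Going = (26 − 1) × 225 = 5625 mm.

5625 mm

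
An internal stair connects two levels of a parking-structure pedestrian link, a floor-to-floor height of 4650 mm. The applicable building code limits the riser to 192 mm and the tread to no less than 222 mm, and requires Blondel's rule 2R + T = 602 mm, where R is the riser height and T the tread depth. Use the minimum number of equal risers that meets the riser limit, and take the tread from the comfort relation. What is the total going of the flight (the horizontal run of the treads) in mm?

5520 mm

⌈4650/192⌉ = 25 risers.
Each riser is 4650/25 = 186 mm (≤ 192 mm).
Tread T = 602 − 2 × 186 = 230 mm (≥ 222 mm).
25 risers give 24 treads; going = 24 × 230 = 5520 mm.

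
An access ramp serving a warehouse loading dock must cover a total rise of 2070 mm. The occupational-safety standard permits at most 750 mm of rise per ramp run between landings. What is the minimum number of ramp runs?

3 runs

2070 / 750 = 2.760 → round up to 3 ramp runs.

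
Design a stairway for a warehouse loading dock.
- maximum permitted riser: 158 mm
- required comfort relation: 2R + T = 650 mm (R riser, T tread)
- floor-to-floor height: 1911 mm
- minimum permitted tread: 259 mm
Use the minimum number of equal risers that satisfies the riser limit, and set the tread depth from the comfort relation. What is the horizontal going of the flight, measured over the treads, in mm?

4272 mm

⌈1911/158⌉ = 13 risers.
Riser R = 1911 / 13 = 147 mm, within the 158 mm limit.
Tread T = 650 − 2 × 147 = 356 mm (≥ 259 mm).
Going = (13 − 1) × 356 = 4272 mm.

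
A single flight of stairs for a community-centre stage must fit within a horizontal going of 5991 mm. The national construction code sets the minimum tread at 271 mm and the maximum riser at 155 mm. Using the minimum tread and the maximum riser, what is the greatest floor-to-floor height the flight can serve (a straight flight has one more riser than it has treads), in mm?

5991 / 271 = 22.11, so 22 treads fit.
Risers = treads + 1 = 23.
Maximum height = 23 × 155 = 3565 mm.

3565 mm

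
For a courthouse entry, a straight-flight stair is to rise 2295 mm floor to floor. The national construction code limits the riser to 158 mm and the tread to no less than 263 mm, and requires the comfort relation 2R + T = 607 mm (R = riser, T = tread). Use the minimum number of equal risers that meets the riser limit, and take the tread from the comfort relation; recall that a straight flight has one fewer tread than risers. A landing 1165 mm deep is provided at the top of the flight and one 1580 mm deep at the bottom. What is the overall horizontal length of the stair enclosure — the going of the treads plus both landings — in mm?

⌈2295/158⌉ = 15 risers.
Each riser is 2295/15 = 153 mm (≤ 158 mm).
T = 607 − 2·153 = 301 mm, which satisfies the 263 mm minimum.
Treads = 15 − 1 = 14; going = 14 × 301 = 4214 mm.
Enclosure = 4214 + 1165 + 1580 = 6959 mm.

6959 mm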